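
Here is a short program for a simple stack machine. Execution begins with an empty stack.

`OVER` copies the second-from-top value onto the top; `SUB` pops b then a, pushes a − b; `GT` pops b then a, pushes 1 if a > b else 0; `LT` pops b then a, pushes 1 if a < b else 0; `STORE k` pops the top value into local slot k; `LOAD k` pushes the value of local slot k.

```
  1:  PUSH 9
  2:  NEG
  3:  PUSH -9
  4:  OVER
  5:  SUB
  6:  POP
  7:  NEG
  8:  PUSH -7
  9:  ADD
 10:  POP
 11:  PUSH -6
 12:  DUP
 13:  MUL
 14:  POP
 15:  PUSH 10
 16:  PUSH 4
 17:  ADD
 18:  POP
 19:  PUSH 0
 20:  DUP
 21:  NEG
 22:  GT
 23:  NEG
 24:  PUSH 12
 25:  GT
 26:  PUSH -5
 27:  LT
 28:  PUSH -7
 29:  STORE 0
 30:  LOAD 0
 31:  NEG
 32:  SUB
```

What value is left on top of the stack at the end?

PUSH 9  → [9]
NEG     → [-9]
PUSH -9 → [-9, -9]
OVER    → [-9, -9, -9]
SUB     → [-9, 0]
POP     → [-9]
NEG     → [9]
PUSH -7 → [9, -7]
ADD     → [2]
POP     → []
PUSH -6 → [-6]
DUP     → [-6, -6]
MUL     → [36]
POP     → []
PUSH 10 → [10]
PUSH 4  → [10, 4]
ADD     → [14]
POP     → []
PUSH 0  → [0]
DUP     → [0, 0]
NEG     → [0, 0]
GT      → [0]
NEG     → [0]
PUSH 12 → [0, 12]
GT      → [0]
PUSH -5 → [0, -5]
LT      → [0]
PUSH -7 → [0, -7]
STORE 0 → [0]
LOAD 0  → [0, -7]
NEG     → [0, 7]
SUB     → [-7]

-7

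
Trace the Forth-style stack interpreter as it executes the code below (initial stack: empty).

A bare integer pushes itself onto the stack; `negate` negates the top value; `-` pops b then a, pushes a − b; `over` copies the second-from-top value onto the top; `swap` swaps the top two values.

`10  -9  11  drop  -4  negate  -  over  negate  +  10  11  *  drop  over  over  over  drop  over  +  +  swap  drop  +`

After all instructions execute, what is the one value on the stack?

10     -> [10]
-9     -> [10, -9]
11     -> [10, -9, 11]
drop   -> [10, -9]
-4     -> [10, -9, -4]
negate -> [10, -9, 4]
-      -> [10, -13]
over   -> [10, -13, 10]
negate -> [10, -13, -10]
+      -> [10, -23]
10     -> [10, -23, 10]
11     -> [10, -23, 10, 11]
*      -> [10, -23, 110]
drop   -> [10, -23]
over   -> [10, -23, 10]
over   -> [10, -23, 10, -23]
over   -> [10, -23, 10, -23, 10]
drop   -> [10, -23, 10, -23]
over   -> [10, -23, 10, -23, 10]
+      -> [10, -23, 10, -13]
+      -> [10, -23, -3]
swap   -> [10, -3, -23]
drop   -> [10, -3]
+      -> [7]

7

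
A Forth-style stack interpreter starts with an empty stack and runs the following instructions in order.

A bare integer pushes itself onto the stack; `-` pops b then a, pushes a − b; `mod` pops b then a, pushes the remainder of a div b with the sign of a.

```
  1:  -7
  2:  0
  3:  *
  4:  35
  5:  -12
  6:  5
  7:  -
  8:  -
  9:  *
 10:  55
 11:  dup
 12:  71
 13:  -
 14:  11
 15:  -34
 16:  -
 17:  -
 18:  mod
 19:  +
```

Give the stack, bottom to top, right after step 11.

[0, 55, 55]

-7  → -7
0   → -7 0
*   → 0
35  → 0 35
-12 → 0 35 -12
5   → 0 35 -12 5
-   → 0 35 -17
-   → 0 52
*   → 0
55  → 0 55
dup → 0 55 55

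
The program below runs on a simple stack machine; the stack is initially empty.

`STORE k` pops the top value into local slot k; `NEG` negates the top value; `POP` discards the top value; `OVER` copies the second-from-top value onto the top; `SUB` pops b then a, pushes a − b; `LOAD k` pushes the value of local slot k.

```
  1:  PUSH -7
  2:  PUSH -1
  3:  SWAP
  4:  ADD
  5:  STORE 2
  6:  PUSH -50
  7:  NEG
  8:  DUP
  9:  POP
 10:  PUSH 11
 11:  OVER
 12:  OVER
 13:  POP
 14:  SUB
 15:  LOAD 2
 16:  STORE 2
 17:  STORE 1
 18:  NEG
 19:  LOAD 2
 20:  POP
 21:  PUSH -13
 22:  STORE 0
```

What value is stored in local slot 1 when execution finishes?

-39

PUSH -7  -> [-7]
PUSH -1  -> [-7, -1]
SWAP     -> [-1, -7]
ADD      -> [-8]
STORE 2  -> []
PUSH -50 -> [-50]
NEG      -> [50]
DUP      -> [50, 50]
POP      -> [50]
PUSH 11  -> [50, 11]
OVER     -> [50, 11, 50]
OVER     -> [50, 11, 50, 11]
POP      -> [50, 11, 50]
SUB      -> [50, -39]
LOAD 2   -> [50, -39, -8]
STORE 2  -> [50, -39]
STORE 1  -> [50]
NEG      -> [-50]
LOAD 2   -> [-50, -8]
POP      -> [-50]
PUSH -13 -> [-50, -13]
STORE 0  -> [-50]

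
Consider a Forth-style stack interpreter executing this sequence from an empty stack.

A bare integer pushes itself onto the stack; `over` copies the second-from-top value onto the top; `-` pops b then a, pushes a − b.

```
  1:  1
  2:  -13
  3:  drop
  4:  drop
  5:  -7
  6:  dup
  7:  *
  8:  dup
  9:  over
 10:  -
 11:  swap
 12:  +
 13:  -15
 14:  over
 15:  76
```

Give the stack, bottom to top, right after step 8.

1    -> 1
-13  -> 1 -13
drop -> 1
drop -> (empty)
-7   -> -7
dup  -> -7 -7
*    -> 49
dup  -> 49 49

[49, 49]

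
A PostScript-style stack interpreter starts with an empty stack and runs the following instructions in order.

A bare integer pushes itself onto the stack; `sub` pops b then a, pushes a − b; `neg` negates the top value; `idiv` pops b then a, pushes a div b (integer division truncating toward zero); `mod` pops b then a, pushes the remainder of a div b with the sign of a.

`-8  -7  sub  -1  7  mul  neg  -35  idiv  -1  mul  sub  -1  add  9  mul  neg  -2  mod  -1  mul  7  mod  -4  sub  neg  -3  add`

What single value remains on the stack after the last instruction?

-8   → -8
-7   → -8 -7
sub  → -1
-1   → -1 -1
7    → -1 -1 7
mul  → -1 -7
neg  → -1 7
-35  → -1 7 -35
idiv → -1 0
-1   → -1 0 -1
mul  → -1 0
sub  → -1
-1   → -1 -1
add  → -2
9    → -2 9
mul  → -18
neg  → 18
-2   → 18 -2
mod  → 0
-1   → 0 -1
mul  → 0
7    → 0 7
mod  → 0
-4   → 0 -4
sub  → 4
neg  → -4
-3   → -4 -3
add  → -7

-7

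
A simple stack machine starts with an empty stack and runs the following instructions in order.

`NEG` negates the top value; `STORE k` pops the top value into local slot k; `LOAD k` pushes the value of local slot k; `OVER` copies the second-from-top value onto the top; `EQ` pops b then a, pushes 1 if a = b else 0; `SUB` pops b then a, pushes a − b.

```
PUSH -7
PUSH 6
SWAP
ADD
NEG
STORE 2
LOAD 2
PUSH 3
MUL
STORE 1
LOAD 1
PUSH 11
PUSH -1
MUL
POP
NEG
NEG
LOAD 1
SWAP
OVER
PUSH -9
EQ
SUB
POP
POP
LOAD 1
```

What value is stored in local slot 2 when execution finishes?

PUSH -7  -7
PUSH 6   -7 6
SWAP     6 -7
ADD      -1
NEG      1
STORE 2  (empty)
LOAD 2   1
PUSH 3   1 3
MUL      3
STORE 1  (empty)
LOAD 1   3
PUSH 11  3 11
PUSH -1  3 11 -1
MUL      3 -11
POP      3
NEG      -3
NEG      3
LOAD 1   3 3
SWAP     3 3
OVER     3 3 3
PUSH -9  3 3 3 -9
EQ       3 3 0
SUB      3 3
POP      3
POP      (empty)
LOAD 1   3

1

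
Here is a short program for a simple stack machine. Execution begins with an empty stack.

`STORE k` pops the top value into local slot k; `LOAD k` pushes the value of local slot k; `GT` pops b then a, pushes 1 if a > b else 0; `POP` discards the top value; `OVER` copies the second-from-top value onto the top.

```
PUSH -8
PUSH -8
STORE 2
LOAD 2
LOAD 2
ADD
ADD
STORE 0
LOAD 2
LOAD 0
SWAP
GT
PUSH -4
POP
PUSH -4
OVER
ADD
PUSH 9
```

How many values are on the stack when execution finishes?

3

PUSH -8  -8
PUSH -8  -8 -8
STORE 2  -8
LOAD 2   -8 -8
LOAD 2   -8 -8 -8
ADD      -8 -16
ADD      -24
STORE 0  (empty)
LOAD 2   -8
LOAD 0   -8 -24
SWAP     -24 -8
GT       0
PUSH -4  0 -4
POP      0
PUSH -4  0 -4
OVER     0 -4 0
ADD      0 -4
PUSH 9   0 -4 9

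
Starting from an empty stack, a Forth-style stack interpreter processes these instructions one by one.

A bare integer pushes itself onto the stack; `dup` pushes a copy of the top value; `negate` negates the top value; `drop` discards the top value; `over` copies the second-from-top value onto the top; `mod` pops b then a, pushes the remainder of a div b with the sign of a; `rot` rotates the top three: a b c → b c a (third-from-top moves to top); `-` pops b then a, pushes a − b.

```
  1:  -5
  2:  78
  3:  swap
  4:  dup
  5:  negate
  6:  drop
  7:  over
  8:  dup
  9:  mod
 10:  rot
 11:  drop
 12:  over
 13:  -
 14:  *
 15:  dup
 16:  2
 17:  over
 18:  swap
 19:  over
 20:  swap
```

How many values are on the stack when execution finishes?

-5     : -5
78     : -5 78
swap   : 78 -5
dup    : 78 -5 -5
negate : 78 -5 5
drop   : 78 -5
over   : 78 -5 78
dup    : 78 -5 78 78
mod    : 78 -5 0
rot    : -5 0 78
drop   : -5 0
over   : -5 0 -5
-      : -5 5
*      : -25
dup    : -25 -25
2      : -25 -25 2
over   : -25 -25 2 -25
swap   : -25 -25 -25 2
over   : -25 -25 -25 2 -25
swap   : -25 -25 -25 -25 2

5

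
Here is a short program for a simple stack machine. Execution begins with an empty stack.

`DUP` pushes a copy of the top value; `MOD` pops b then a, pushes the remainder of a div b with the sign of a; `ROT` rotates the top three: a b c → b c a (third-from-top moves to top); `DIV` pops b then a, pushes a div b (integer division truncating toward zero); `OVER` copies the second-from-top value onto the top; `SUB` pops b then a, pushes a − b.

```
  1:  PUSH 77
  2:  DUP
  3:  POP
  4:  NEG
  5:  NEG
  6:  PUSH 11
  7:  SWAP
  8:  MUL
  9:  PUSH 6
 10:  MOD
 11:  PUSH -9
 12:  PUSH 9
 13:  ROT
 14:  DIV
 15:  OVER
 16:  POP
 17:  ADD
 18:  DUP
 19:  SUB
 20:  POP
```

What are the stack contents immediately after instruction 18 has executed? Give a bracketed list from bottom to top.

[0, 0]

PUSH 77 -> [77]
DUP     -> [77, 77]
POP     -> [77]
NEG     -> [-77]
NEG     -> [77]
PUSH 11 -> [77, 11]
SWAP    -> [11, 77]
MUL     -> [847]
PUSH 6  -> [847, 6]
MOD     -> [1]
PUSH -9 -> [1, -9]
PUSH 9  -> [1, -9, 9]
ROT     -> [-9, 9, 1]
DIV     -> [-9, 9]
OVER    -> [-9, 9, -9]
POP     -> [-9, 9]
ADD     -> [0]
DUP     -> [0, 0]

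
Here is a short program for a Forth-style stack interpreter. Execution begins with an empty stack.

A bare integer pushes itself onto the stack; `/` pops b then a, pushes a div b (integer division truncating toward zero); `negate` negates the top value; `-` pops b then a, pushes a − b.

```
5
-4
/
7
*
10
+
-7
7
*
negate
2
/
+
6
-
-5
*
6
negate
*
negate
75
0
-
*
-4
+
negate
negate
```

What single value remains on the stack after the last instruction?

-47254

5      -> 5
-4     -> 5 -4
/      -> -1
7      -> -1 7
*      -> -7
10     -> -7 10
+      -> 3
-7     -> 3 -7
7      -> 3 -7 7
*      -> 3 -49
negate -> 3 49
2      -> 3 49 2
/      -> 3 24
+      -> 27
6      -> 27 6
-      -> 21
-5     -> 21 -5
*      -> -105
6      -> -105 6
negate -> -105 -6
*      -> 630
negate -> -630
75     -> -630 75
0      -> -630 75 0
-      -> -630 75
*      -> -47250
-4     -> -47250 -4
+      -> -47254
negate -> 47254
negate -> -47254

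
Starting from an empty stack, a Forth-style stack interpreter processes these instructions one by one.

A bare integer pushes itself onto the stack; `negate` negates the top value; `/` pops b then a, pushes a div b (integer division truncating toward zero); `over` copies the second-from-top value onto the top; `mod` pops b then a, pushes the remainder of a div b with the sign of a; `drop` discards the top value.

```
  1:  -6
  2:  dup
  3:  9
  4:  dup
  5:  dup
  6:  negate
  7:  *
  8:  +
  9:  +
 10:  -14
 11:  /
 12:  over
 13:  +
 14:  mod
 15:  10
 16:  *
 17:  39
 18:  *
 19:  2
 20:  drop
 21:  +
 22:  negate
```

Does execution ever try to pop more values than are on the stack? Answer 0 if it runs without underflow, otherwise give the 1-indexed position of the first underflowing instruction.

-6     -> [-6]
dup    -> [-6, -6]
9      -> [-6, -6, 9]
dup    -> [-6, -6, 9, 9]
dup    -> [-6, -6, 9, 9, 9]
negate -> [-6, -6, 9, 9, -9]
*      -> [-6, -6, 9, -81]
+      -> [-6, -6, -72]
+      -> [-6, -78]
-14    -> [-6, -78, -14]
/      -> [-6, 5]
over   -> [-6, 5, -6]
+      -> [-6, -1]
mod    -> [0]
10     -> [0, 10]
*      -> [0]
39     -> [0, 39]
*      -> [0]
2      -> [0, 2]
drop   -> [0]
+  — needs 2 operands, stack has 1 → underflow

21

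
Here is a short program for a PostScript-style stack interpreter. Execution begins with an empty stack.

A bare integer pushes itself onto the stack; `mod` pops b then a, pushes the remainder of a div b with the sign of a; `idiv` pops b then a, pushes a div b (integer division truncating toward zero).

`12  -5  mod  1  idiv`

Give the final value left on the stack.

12   -> [12]
-5   -> [12, -5]
mod  -> [2]
1    -> [2, 1]
idiv -> [2]

2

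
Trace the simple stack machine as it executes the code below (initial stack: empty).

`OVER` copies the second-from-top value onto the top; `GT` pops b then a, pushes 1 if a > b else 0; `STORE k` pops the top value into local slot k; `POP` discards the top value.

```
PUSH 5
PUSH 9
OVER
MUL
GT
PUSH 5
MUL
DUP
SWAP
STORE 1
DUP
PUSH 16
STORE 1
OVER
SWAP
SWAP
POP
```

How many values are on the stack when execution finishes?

PUSH 5  → [5]
PUSH 9  → [5, 9]
OVER    → [5, 9, 5]
MUL     → [5, 45]
GT      → [0]
PUSH 5  → [0, 5]
MUL     → [0]
DUP     → [0, 0]
SWAP    → [0, 0]
STORE 1 → [0]
DUP     → [0, 0]
PUSH 16 → [0, 0, 16]
STORE 1 → [0, 0]
OVER    → [0, 0, 0]
SWAP    → [0, 0, 0]
SWAP    → [0, 0, 0]
POP     → [0, 0]

2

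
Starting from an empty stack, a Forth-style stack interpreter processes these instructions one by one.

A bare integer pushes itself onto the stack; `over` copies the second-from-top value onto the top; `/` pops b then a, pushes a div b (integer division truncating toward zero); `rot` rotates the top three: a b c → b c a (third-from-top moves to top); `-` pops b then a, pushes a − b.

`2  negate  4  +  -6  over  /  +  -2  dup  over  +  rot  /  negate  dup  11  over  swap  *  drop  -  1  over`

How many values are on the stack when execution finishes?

2      : [2]
negate : [-2]
4      : [-2, 4]
+      : [2]
-6     : [2, -6]
over   : [2, -6, 2]
/      : [2, -3]
+      : [-1]
-2     : [-1, -2]
dup    : [-1, -2, -2]
over   : [-1, -2, -2, -2]
+      : [-1, -2, -4]
rot    : [-2, -4, -1]
/      : [-2, 4]
negate : [-2, -4]
dup    : [-2, -4, -4]
11     : [-2, -4, -4, 11]
over   : [-2, -4, -4, 11, -4]
swap   : [-2, -4, -4, -4, 11]
*      : [-2, -4, -4, -44]
drop   : [-2, -4, -4]
-      : [-2, 0]
1      : [-2, 0, 1]
over   : [-2, 0, 1, 0]

4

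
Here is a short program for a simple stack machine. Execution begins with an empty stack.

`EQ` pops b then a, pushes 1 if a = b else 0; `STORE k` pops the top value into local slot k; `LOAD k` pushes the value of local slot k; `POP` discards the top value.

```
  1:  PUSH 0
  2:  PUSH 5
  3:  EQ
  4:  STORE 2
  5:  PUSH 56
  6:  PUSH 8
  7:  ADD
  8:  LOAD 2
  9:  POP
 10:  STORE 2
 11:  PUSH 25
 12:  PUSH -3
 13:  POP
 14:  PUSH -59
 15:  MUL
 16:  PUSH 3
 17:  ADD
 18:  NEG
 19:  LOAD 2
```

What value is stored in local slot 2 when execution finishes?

64

PUSH 0   -> 0
PUSH 5   -> 0 5
EQ       -> 0
STORE 2  -> (empty)
PUSH 56  -> 56
PUSH 8   -> 56 8
ADD      -> 64
LOAD 2   -> 64 0
POP      -> 64
STORE 2  -> (empty)
PUSH 25  -> 25
PUSH -3  -> 25 -3
POP      -> 25
PUSH -59 -> 25 -59
MUL      -> -1475
PUSH 3   -> -1475 3
ADD      -> -1472
NEG      -> 1472
LOAD 2   -> 1472 64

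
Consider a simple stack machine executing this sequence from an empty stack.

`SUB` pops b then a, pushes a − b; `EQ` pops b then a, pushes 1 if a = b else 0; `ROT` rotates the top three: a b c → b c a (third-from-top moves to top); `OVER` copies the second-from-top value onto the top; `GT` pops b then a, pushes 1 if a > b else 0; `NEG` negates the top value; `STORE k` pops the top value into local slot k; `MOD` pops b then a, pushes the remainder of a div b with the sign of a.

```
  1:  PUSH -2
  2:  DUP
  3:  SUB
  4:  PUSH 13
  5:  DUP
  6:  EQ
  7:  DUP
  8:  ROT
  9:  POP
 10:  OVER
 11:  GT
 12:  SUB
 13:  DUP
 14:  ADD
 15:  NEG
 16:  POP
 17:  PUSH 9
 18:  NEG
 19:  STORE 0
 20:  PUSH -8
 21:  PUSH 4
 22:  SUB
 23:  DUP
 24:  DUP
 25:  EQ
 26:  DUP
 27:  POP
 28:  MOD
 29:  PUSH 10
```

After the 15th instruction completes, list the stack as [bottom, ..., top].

[-2]

PUSH -2  -2
DUP      -2 -2
SUB      0
PUSH 13  0 13
DUP      0 13 13
EQ       0 1
DUP      0 1 1
ROT      1 1 0
POP      1 1
OVER     1 1 1
GT       1 0
SUB      1
DUP      1 1
ADD      2
NEG      -2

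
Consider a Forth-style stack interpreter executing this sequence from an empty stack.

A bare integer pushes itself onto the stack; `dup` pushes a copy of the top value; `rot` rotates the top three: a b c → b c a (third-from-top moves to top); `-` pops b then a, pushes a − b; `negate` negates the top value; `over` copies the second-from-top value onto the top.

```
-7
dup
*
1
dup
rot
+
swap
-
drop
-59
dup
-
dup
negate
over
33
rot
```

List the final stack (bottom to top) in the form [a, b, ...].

-7     → -7
dup    → -7 -7
*      → 49
1      → 49 1
dup    → 49 1 1
rot    → 1 1 49
+      → 1 50
swap   → 50 1
-      → 49
drop   → (empty)
-59    → -59
dup    → -59 -59
-      → 0
dup    → 0 0
negate → 0 0
over   → 0 0 0
33     → 0 0 0 33
rot    → 0 0 33 0

[0, 0, 33, 0]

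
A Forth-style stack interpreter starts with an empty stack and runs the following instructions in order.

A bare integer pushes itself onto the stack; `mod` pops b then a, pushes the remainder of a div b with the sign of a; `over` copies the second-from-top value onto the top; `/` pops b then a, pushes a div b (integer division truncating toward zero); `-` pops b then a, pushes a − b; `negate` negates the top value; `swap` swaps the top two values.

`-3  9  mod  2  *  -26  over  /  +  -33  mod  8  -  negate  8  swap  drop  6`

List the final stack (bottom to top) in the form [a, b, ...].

-3     -> -3
9      -> -3 9
mod    -> -3
2      -> -3 2
*      -> -6
-26    -> -6 -26
over   -> -6 -26 -6
/      -> -6 4
+      -> -2
-33    -> -2 -33
mod    -> -2
8      -> -2 8
-      -> -10
negate -> 10
8      -> 10 8
swap   -> 8 10
drop   -> 8
6      -> 8 6

[8, 6]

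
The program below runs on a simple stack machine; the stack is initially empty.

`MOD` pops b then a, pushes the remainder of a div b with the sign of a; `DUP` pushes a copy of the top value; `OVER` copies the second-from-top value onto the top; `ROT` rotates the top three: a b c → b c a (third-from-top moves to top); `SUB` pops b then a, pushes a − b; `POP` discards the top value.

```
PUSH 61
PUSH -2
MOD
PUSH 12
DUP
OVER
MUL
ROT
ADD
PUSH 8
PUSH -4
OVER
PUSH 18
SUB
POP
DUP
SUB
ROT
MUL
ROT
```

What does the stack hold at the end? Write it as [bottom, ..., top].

PUSH 61 : [61]
PUSH -2 : [61, -2]
MOD     : [1]
PUSH 12 : [1, 12]
DUP     : [1, 12, 12]
OVER    : [1, 12, 12, 12]
MUL     : [1, 12, 144]
ROT     : [12, 144, 1]
ADD     : [12, 145]
PUSH 8  : [12, 145, 8]
PUSH -4 : [12, 145, 8, -4]
OVER    : [12, 145, 8, -4, 8]
PUSH 18 : [12, 145, 8, -4, 8, 18]
SUB     : [12, 145, 8, -4, -10]
POP     : [12, 145, 8, -4]
DUP     : [12, 145, 8, -4, -4]
SUB     : [12, 145, 8, 0]
ROT     : [12, 8, 0, 145]
MUL     : [12, 8, 0]
ROT     : [8, 0, 12]

[8, 0, 12]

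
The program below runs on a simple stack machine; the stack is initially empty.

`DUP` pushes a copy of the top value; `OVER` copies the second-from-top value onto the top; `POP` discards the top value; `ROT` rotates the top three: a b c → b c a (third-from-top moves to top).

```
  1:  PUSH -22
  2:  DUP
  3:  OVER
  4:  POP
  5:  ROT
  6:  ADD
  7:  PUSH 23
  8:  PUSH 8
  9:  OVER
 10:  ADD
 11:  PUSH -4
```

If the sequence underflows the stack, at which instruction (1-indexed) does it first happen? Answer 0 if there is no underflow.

5

PUSH -22 -> [-22]
DUP      -> [-22, -22]
OVER     -> [-22, -22, -22]
POP      -> [-22, -22]
ROT  — needs 3 operands, stack has 2 → underflow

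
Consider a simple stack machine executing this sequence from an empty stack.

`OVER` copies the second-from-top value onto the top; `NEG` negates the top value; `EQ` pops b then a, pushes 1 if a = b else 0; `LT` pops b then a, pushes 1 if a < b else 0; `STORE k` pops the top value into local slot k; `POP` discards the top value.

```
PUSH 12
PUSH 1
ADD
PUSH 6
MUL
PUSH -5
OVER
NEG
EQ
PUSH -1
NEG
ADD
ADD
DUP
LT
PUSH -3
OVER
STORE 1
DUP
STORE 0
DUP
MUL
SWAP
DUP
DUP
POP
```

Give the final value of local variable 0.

-3

PUSH 12  [12]
PUSH 1   [12, 1]
ADD      [13]
PUSH 6   [13, 6]
MUL      [78]
PUSH -5  [78, -5]
OVER     [78, -5, 78]
NEG      [78, -5, -78]
EQ       [78, 0]
PUSH -1  [78, 0, -1]
NEG      [78, 0, 1]
ADD      [78, 1]
ADD      [79]
DUP      [79, 79]
LT       [0]
PUSH -3  [0, -3]
OVER     [0, -3, 0]
STORE 1  [0, -3]
DUP      [0, -3, -3]
STORE 0  [0, -3]
DUP      [0, -3, -3]
MUL      [0, 9]
SWAP     [9, 0]
DUP      [9, 0, 0]
DUP      [9, 0, 0, 0]
POP      [9, 0, 0]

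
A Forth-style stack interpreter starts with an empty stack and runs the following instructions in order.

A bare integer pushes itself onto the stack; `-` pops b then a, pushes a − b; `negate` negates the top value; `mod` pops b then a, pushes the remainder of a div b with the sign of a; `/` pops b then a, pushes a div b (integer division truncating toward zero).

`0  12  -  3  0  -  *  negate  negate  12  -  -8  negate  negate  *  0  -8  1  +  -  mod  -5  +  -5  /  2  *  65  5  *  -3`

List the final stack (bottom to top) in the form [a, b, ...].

[0, 325, -3]

0       [0]
12      [0, 12]
-       [-12]
3       [-12, 3]
0       [-12, 3, 0]
-       [-12, 3]
*       [-36]
negate  [36]
negate  [-36]
12      [-36, 12]
-       [-48]
-8      [-48, -8]
negate  [-48, 8]
negate  [-48, -8]
*       [384]
0       [384, 0]
-8      [384, 0, -8]
1       [384, 0, -8, 1]
+       [384, 0, -7]
-       [384, 7]
mod     [6]
-5      [6, -5]
+       [1]
-5      [1, -5]
/       [0]
2       [0, 2]
*       [0]
65      [0, 65]
5       [0, 65, 5]
*       [0, 325]
-3      [0, 325, -3]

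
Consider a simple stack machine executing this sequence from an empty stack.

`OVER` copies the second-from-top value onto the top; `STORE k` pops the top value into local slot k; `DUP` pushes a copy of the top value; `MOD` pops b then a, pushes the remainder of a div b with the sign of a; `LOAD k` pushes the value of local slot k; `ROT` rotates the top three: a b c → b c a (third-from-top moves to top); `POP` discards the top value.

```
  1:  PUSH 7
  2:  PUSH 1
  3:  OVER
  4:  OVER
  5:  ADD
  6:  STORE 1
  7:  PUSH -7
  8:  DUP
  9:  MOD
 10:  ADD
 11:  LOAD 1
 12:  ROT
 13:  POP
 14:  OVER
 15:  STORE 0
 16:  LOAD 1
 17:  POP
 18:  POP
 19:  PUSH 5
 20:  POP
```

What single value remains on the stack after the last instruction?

1

PUSH 7  -> [7]
PUSH 1  -> [7, 1]
OVER    -> [7, 1, 7]
OVER    -> [7, 1, 7, 1]
ADD     -> [7, 1, 8]
STORE 1 -> [7, 1]
PUSH -7 -> [7, 1, -7]
DUP     -> [7, 1, -7, -7]
MOD     -> [7, 1, 0]
ADD     -> [7, 1]
LOAD 1  -> [7, 1, 8]
ROT     -> [1, 8, 7]
POP     -> [1, 8]
OVER    -> [1, 8, 1]
STORE 0 -> [1, 8]
LOAD 1  -> [1, 8, 8]
POP     -> [1, 8]
POP     -> [1]
PUSH 5  -> [1, 5]
POP     -> [1]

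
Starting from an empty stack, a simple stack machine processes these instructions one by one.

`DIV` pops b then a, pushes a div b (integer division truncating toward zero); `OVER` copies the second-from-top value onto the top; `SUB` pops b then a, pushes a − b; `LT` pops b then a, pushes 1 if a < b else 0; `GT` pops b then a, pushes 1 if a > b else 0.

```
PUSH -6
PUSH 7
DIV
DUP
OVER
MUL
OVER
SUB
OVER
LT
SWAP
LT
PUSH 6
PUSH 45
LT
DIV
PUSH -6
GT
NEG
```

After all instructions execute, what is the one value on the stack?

PUSH -6  [-6]
PUSH 7   [-6, 7]
DIV      [0]
DUP      [0, 0]
OVER     [0, 0, 0]
MUL      [0, 0]
OVER     [0, 0, 0]
SUB      [0, 0]
OVER     [0, 0, 0]
LT       [0, 0]
SWAP     [0, 0]
LT       [0]
PUSH 6   [0, 6]
PUSH 45  [0, 6, 45]
LT       [0, 1]
DIV      [0]
PUSH -6  [0, -6]
GT       [1]
NEG      [-1]

-1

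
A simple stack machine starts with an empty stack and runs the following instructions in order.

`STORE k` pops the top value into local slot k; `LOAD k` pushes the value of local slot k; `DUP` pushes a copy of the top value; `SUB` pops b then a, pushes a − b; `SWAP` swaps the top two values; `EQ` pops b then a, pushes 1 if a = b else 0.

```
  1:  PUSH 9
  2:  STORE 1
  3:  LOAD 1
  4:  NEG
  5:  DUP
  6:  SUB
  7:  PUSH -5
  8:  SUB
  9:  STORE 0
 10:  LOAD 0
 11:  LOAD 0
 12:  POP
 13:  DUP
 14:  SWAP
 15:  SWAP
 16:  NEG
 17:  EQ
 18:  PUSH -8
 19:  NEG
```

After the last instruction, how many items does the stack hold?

PUSH 9  -> [9]
STORE 1 -> []
LOAD 1  -> [9]
NEG     -> [-9]
DUP     -> [-9, -9]
SUB     -> [0]
PUSH -5 -> [0, -5]
SUB     -> [5]
STORE 0 -> []
LOAD 0  -> [5]
LOAD 0  -> [5, 5]
POP     -> [5]
DUP     -> [5, 5]
SWAP    -> [5, 5]
SWAP    -> [5, 5]
NEG     -> [5, -5]
EQ      -> [0]
PUSH -8 -> [0, -8]
NEG     -> [0, 8]

2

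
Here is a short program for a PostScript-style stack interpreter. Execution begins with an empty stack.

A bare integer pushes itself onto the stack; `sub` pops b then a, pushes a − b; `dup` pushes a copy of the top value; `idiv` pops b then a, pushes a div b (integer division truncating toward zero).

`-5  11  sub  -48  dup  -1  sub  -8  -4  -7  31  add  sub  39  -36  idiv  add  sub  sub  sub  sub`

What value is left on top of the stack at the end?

-36

-5    [-5]
11    [-5, 11]
sub   [-16]
-48   [-16, -48]
dup   [-16, -48, -48]
-1    [-16, -48, -48, -1]
sub   [-16, -48, -47]
-8    [-16, -48, -47, -8]
-4    [-16, -48, -47, -8, -4]
-7    [-16, -48, -47, -8, -4, -7]
31    [-16, -48, -47, -8, -4, -7, 31]
add   [-16, -48, -47, -8, -4, 24]
sub   [-16, -48, -47, -8, -28]
39    [-16, -48, -47, -8, -28, 39]
-36   [-16, -48, -47, -8, -28, 39, -36]
idiv  [-16, -48, -47, -8, -28, -1]
add   [-16, -48, -47, -8, -29]
sub   [-16, -48, -47, 21]
sub   [-16, -48, -68]
sub   [-16, 20]
sub   [-36]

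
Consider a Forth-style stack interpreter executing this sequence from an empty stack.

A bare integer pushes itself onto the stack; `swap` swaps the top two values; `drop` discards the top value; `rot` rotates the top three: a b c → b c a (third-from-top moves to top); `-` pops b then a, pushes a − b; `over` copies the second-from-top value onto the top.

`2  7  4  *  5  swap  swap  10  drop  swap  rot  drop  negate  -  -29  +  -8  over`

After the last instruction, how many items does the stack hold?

2      -> [2]
7      -> [2, 7]
4      -> [2, 7, 4]
*      -> [2, 28]
5      -> [2, 28, 5]
swap   -> [2, 5, 28]
swap   -> [2, 28, 5]
10     -> [2, 28, 5, 10]
drop   -> [2, 28, 5]
swap   -> [2, 5, 28]
rot    -> [5, 28, 2]
drop   -> [5, 28]
negate -> [5, -28]
-      -> [33]
-29    -> [33, -29]
+      -> [4]
-8     -> [4, -8]
over   -> [4, -8, 4]

3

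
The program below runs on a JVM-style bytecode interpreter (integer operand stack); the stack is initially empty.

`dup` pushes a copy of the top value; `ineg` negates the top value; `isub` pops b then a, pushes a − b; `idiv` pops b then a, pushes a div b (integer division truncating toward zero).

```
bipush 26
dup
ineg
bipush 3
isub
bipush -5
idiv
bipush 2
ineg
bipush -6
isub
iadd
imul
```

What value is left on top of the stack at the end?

bipush 26 : 26
dup       : 26 26
ineg      : 26 -26
bipush 3  : 26 -26 3
isub      : 26 -29
bipush -5 : 26 -29 -5
idiv      : 26 5
bipush 2  : 26 5 2
ineg      : 26 5 -2
bipush -6 : 26 5 -2 -6
isub      : 26 5 4
iadd      : 26 9
imul      : 234

234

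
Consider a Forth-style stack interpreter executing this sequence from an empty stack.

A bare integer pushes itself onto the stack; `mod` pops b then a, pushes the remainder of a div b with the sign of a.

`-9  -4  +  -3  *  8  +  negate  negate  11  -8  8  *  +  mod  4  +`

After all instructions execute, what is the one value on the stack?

51

-9     → -9
-4     → -9 -4
+      → -13
-3     → -13 -3
*      → 39
8      → 39 8
+      → 47
negate → -47
negate → 47
11     → 47 11
-8     → 47 11 -8
8      → 47 11 -8 8
*      → 47 11 -64
+      → 47 -53
mod    → 47
4      → 47 4
+      → 51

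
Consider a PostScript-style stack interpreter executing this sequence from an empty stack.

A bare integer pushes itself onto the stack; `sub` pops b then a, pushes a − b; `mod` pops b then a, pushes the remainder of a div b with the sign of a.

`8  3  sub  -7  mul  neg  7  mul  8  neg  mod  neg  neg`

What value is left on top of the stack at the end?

5

8   → [8]
3   → [8, 3]
sub → [5]
-7  → [5, -7]
mul → [-35]
neg → [35]
7   → [35, 7]
mul → [245]
8   → [245, 8]
neg → [245, -8]
mod → [5]
neg → [-5]
neg → [5]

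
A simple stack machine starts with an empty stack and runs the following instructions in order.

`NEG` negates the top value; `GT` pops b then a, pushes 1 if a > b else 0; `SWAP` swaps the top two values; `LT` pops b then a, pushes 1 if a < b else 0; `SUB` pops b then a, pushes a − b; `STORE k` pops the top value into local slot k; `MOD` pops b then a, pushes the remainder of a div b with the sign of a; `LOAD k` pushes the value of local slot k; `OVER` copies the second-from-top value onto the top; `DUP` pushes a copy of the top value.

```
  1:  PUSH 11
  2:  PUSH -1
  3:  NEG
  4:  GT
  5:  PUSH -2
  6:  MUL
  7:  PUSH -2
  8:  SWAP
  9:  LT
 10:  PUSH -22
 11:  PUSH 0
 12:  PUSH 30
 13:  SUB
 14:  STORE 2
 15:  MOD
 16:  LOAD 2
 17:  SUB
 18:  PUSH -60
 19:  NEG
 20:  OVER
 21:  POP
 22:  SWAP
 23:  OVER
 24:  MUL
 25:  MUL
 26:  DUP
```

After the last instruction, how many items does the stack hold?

2

PUSH 11  -> [11]
PUSH -1  -> [11, -1]
NEG      -> [11, 1]
GT       -> [1]
PUSH -2  -> [1, -2]
MUL      -> [-2]
PUSH -2  -> [-2, -2]
SWAP     -> [-2, -2]
LT       -> [0]
PUSH -22 -> [0, -22]
PUSH 0   -> [0, -22, 0]
PUSH 30  -> [0, -22, 0, 30]
SUB      -> [0, -22, -30]
STORE 2  -> [0, -22]
MOD      -> [0]
LOAD 2   -> [0, -30]
SUB      -> [30]
PUSH -60 -> [30, -60]
NEG      -> [30, 60]
OVER     -> [30, 60, 30]
POP      -> [30, 60]
SWAP     -> [60, 30]
OVER     -> [60, 30, 60]
MUL      -> [60, 1800]
MUL      -> [108000]
DUP      -> [108000, 108000]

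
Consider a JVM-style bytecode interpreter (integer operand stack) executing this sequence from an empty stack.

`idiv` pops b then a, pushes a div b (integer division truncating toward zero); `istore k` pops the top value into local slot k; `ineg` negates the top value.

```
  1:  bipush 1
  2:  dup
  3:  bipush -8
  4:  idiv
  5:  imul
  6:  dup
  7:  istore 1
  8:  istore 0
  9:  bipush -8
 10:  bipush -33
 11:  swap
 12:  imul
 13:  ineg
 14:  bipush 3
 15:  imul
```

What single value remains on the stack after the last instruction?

bipush 1   → [1]
dup        → [1, 1]
bipush -8  → [1, 1, -8]
idiv       → [1, 0]
imul       → [0]
dup        → [0, 0]
istore 1   → [0]
istore 0   → []
bipush -8  → [-8]
bipush -33 → [-8, -33]
swap       → [-33, -8]
imul       → [264]
ineg       → [-264]
bipush 3   → [-264, 3]
imul       → [-792]

-792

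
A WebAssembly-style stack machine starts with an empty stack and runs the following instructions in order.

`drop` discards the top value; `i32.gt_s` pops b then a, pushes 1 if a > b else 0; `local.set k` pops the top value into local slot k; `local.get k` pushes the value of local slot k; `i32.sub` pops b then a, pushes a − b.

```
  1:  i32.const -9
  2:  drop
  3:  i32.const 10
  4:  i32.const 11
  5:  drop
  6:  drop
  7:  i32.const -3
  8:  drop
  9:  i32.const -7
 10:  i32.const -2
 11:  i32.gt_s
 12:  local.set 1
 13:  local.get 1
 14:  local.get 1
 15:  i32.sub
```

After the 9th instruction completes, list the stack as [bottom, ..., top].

i32.const -9 : -9
drop         : (empty)
i32.const 10 : 10
i32.const 11 : 10 11
drop         : 10
drop         : (empty)
i32.const -3 : -3
drop         : (empty)
i32.const -7 : -7

[-7]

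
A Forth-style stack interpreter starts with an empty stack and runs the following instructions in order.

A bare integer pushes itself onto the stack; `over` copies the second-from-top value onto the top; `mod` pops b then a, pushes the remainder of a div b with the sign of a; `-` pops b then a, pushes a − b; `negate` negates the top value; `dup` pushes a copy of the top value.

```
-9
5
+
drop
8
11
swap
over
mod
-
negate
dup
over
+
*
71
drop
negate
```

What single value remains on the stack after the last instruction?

-18

-9     -> [-9]
5      -> [-9, 5]
+      -> [-4]
drop   -> []
8      -> [8]
11     -> [8, 11]
swap   -> [11, 8]
over   -> [11, 8, 11]
mod    -> [11, 8]
-      -> [3]
negate -> [-3]
dup    -> [-3, -3]
over   -> [-3, -3, -3]
+      -> [-3, -6]
*      -> [18]
71     -> [18, 71]
drop   -> [18]
negate -> [-18]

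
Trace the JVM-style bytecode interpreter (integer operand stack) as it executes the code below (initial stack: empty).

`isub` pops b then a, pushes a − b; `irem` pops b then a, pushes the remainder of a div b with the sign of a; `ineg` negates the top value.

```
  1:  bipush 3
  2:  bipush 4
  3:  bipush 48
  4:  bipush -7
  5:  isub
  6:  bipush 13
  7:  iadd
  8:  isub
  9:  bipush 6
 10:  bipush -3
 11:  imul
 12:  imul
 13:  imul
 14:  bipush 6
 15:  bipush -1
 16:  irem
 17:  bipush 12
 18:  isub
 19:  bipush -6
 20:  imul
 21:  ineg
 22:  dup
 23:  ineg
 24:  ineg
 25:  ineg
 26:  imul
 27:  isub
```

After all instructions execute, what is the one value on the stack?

8640

bipush 3   [3]
bipush 4   [3, 4]
bipush 48  [3, 4, 48]
bipush -7  [3, 4, 48, -7]
isub       [3, 4, 55]
bipush 13  [3, 4, 55, 13]
iadd       [3, 4, 68]
isub       [3, -64]
bipush 6   [3, -64, 6]
bipush -3  [3, -64, 6, -3]
imul       [3, -64, -18]
imul       [3, 1152]
imul       [3456]
bipush 6   [3456, 6]
bipush -1  [3456, 6, -1]
irem       [3456, 0]
bipush 12  [3456, 0, 12]
isub       [3456, -12]
bipush -6  [3456, -12, -6]
imul       [3456, 72]
ineg       [3456, -72]
dup        [3456, -72, -72]
ineg       [3456, -72, 72]
ineg       [3456, -72, -72]
ineg       [3456, -72, 72]
imul       [3456, -5184]
isub       [8640]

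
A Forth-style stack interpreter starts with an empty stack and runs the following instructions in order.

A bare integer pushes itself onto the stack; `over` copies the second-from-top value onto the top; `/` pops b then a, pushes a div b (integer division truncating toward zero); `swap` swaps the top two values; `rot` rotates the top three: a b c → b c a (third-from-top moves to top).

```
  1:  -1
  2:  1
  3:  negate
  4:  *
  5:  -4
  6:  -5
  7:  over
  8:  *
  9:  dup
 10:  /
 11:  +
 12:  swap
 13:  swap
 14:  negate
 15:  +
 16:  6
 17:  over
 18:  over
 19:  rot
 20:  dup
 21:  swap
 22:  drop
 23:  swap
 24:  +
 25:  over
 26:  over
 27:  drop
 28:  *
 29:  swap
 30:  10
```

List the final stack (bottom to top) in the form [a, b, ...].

[4, 48, 4, 10]

-1     -> [-1]
1      -> [-1, 1]
negate -> [-1, -1]
*      -> [1]
-4     -> [1, -4]
-5     -> [1, -4, -5]
over   -> [1, -4, -5, -4]
*      -> [1, -4, 20]
dup    -> [1, -4, 20, 20]
/      -> [1, -4, 1]
+      -> [1, -3]
swap   -> [-3, 1]
swap   -> [1, -3]
negate -> [1, 3]
+      -> [4]
6      -> [4, 6]
over   -> [4, 6, 4]
over   -> [4, 6, 4, 6]
rot    -> [4, 4, 6, 6]
dup    -> [4, 4, 6, 6, 6]
swap   -> [4, 4, 6, 6, 6]
drop   -> [4, 4, 6, 6]
swap   -> [4, 4, 6, 6]
+      -> [4, 4, 12]
over   -> [4, 4, 12, 4]
over   -> [4, 4, 12, 4, 12]
drop   -> [4, 4, 12, 4]
*      -> [4, 4, 48]
swap   -> [4, 48, 4]
10     -> [4, 48, 4, 10]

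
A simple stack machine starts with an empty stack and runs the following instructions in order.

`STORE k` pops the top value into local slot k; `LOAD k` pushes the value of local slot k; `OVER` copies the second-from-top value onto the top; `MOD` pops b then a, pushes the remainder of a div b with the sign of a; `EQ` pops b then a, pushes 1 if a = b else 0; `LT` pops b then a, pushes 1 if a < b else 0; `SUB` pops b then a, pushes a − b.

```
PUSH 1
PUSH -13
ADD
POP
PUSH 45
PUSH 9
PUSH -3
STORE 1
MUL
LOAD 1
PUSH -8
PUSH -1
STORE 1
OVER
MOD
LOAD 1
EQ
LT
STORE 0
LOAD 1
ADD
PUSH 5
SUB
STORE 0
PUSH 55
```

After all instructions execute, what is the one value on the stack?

55

PUSH 1   -> [1]
PUSH -13 -> [1, -13]
ADD      -> [-12]
POP      -> []
PUSH 45  -> [45]
PUSH 9   -> [45, 9]
PUSH -3  -> [45, 9, -3]
STORE 1  -> [45, 9]
MUL      -> [405]
LOAD 1   -> [405, -3]
PUSH -8  -> [405, -3, -8]
PUSH -1  -> [405, -3, -8, -1]
STORE 1  -> [405, -3, -8]
OVER     -> [405, -3, -8, -3]
MOD      -> [405, -3, -2]
LOAD 1   -> [405, -3, -2, -1]
EQ       -> [405, -3, 0]
LT       -> [405, 1]
STORE 0  -> [405]
LOAD 1   -> [405, -1]
ADD      -> [404]
PUSH 5   -> [404, 5]
SUB      -> [399]
STORE 0  -> []
PUSH 55  -> [55]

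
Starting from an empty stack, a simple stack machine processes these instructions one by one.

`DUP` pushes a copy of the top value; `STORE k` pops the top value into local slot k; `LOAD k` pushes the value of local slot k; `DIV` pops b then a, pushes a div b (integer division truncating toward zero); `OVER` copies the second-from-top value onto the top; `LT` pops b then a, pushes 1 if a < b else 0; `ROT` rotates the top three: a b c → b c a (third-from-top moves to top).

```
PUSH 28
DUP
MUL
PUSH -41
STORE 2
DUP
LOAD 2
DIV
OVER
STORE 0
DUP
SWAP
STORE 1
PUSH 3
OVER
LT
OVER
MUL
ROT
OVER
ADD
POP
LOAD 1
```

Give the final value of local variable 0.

PUSH 28   28
DUP       28 28
MUL       784
PUSH -41  784 -41
STORE 2   784
DUP       784 784
LOAD 2    784 784 -41
DIV       784 -19
OVER      784 -19 784
STORE 0   784 -19
DUP       784 -19 -19
SWAP      784 -19 -19
STORE 1   784 -19
PUSH 3    784 -19 3
OVER      784 -19 3 -19
LT        784 -19 0
OVER      784 -19 0 -19
MUL       784 -19 0
ROT       -19 0 784
OVER      -19 0 784 0
ADD       -19 0 784
POP       -19 0
LOAD 1    -19 0 -19

784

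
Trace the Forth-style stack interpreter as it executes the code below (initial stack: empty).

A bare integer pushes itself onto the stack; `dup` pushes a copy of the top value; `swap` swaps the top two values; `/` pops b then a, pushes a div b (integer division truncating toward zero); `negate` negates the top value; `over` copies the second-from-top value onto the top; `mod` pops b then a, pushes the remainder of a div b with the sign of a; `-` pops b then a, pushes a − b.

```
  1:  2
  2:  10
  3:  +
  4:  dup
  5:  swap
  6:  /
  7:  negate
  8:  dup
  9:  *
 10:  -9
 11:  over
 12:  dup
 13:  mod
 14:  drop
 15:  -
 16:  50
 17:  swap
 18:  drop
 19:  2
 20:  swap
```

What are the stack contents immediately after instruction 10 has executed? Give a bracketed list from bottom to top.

[1, -9]

2      : 2
10     : 2 10
+      : 12
dup    : 12 12
swap   : 12 12
/      : 1
negate : -1
dup    : -1 -1
*      : 1
-9     : 1 -9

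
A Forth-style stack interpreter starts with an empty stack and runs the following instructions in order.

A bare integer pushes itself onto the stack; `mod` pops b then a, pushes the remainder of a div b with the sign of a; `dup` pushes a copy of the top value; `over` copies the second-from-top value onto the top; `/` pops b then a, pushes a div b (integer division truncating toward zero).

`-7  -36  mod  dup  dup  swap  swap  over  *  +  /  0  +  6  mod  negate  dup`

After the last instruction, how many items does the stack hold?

2

-7     -> [-7]
-36    -> [-7, -36]
mod    -> [-7]
dup    -> [-7, -7]
dup    -> [-7, -7, -7]
swap   -> [-7, -7, -7]
swap   -> [-7, -7, -7]
over   -> [-7, -7, -7, -7]
*      -> [-7, -7, 49]
+      -> [-7, 42]
/      -> [0]
0      -> [0, 0]
+      -> [0]
6      -> [0, 6]
mod    -> [0]
negate -> [0]
dup    -> [0, 0]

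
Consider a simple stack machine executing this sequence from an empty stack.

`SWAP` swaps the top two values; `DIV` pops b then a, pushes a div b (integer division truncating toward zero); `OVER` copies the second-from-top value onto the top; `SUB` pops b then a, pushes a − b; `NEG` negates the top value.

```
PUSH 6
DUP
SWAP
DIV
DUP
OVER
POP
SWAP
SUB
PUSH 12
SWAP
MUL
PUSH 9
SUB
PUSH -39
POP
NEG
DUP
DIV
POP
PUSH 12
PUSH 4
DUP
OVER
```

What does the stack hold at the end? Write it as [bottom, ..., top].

[12, 4, 4, 4]

PUSH 6   : [6]
DUP      : [6, 6]
SWAP     : [6, 6]
DIV      : [1]
DUP      : [1, 1]
OVER     : [1, 1, 1]
POP      : [1, 1]
SWAP     : [1, 1]
SUB      : [0]
PUSH 12  : [0, 12]
SWAP     : [12, 0]
MUL      : [0]
PUSH 9   : [0, 9]
SUB      : [-9]
PUSH -39 : [-9, -39]
POP      : [-9]
NEG      : [9]
DUP      : [9, 9]
DIV      : [1]
POP      : []
PUSH 12  : [12]
PUSH 4   : [12, 4]
DUP      : [12, 4, 4]
OVER     : [12, 4, 4, 4]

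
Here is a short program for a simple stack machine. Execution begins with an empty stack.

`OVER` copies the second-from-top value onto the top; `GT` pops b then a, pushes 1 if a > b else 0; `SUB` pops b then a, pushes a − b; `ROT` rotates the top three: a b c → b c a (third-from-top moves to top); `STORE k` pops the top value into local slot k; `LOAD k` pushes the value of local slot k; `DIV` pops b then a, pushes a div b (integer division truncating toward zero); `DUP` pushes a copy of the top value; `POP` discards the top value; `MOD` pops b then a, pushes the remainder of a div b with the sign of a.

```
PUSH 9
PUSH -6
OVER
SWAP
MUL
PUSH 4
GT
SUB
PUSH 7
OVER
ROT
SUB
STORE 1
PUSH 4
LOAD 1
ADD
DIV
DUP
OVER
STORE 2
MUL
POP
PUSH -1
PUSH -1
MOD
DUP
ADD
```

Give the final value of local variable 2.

1

PUSH 9  -> [9]
PUSH -6 -> [9, -6]
OVER    -> [9, -6, 9]
SWAP    -> [9, 9, -6]
MUL     -> [9, -54]
PUSH 4  -> [9, -54, 4]
GT      -> [9, 0]
SUB     -> [9]
PUSH 7  -> [9, 7]
OVER    -> [9, 7, 9]
ROT     -> [7, 9, 9]
SUB     -> [7, 0]
STORE 1 -> [7]
PUSH 4  -> [7, 4]
LOAD 1  -> [7, 4, 0]
ADD     -> [7, 4]
DIV     -> [1]
DUP     -> [1, 1]
OVER    -> [1, 1, 1]
STORE 2 -> [1, 1]
MUL     -> [1]
POP     -> []
PUSH -1 -> [-1]
PUSH -1 -> [-1, -1]
MOD     -> [0]
DUP     -> [0, 0]
ADD     -> [0]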